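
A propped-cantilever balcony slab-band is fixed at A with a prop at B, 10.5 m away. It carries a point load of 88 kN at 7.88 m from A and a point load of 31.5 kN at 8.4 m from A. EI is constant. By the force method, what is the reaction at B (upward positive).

R_B = 77.92 kN

Choose R_B as the redundant. The primary structure is the cantilever fixed at A.
Downward deflection at the released point B due to the loads:
  point load 88 at a = 7.88: Pa²(3L − a)/(6EI) = 21511/EI
  point load 31.5 at a = 8.4: Pa²(3L − a)/(6EI) = 8557/EI
  δ_0 = 30068/EI
Flexibility coefficient — unit upward force at B: δ_{BB} = L³/(3EI) = 385.9/EI.
The prop prevents deflection at B: R_B = δ_0/δ_{BB} = 30068/385.9 = 77.92 kN.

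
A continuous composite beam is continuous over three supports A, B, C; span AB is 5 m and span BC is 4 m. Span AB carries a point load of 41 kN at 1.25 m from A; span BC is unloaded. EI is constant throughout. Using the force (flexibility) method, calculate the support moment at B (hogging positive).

Insert a hinge at B; M_B is the redundant, and each span becomes simply supported.
Rotations at B on the released spans (each span's end-slope, ×1/EI):
  span AB: point load 41 at a = 1.25: Pab(L + a)/(6LEI) = 40.04/EI
  relative rotation θ_0 = (40.04 + 0)/EI = 40.04/EI
A unit hogging moment at B produces rotation L₁/(3EI) + L₂/(3EI) = 3/EI.
Slope continuity at B: θ_0 = M_B·3/EI, so M_B = 40.04/3 = 13.35 kN·m (hogging).

M_B = 13.35 kN·m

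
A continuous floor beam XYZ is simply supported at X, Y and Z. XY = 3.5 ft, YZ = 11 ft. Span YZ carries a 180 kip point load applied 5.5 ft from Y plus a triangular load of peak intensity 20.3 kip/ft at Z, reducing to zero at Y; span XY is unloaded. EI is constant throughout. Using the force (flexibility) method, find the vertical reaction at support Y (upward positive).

Insert a hinge at Y; M_Y is the redundant, and each span becomes simply supported.
Discontinuity in slope at Y on the released structure — sum the simple-span end rotations:
  span YZ: point load 180 at a = 5.5: Pab(L + b)/(6LEI) = 1361/EI
  span YZ: triangular load, peak 20.3: 7w₀L³/(360EI) = 525.4/EI
  relative rotation θ_0 = (0 + 1887)/EI = 1887/EI
A unit hogging moment at Y produces rotation L₁/(3EI) + L₂/(3EI) = 4.833/EI.
Compatibility: M_Y·(L₁+L₂)/(3EI) = θ_0, giving M_Y = 390.3 kip·ft (hogging).
Span XY, ΣM about X with M_Y applied at Y: R_Y^{XY}·3.5 = 0 + 390.3, so R_Y^{XY} = 111.5 kip and R_X = 0 − 111.5 = -111.5 kip.
Span YZ, ΣM about Z: R_Y^{YZ}·11 = 1399 + 390.3, so R_Y^{YZ} = 162.7 kip and R_Z = 291.6 − 162.7 = 128.9 kip.
R_Y = 111.5 + 162.7 = 274.2 kip.

R_Y = 274.2 kip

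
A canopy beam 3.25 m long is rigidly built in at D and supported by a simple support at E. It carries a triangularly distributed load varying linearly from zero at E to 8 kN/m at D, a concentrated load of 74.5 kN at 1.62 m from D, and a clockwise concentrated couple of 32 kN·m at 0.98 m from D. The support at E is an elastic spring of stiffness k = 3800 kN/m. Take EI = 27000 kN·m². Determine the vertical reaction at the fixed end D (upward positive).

Choose R_E as the redundant. The primary structure is the cantilever fixed at D.
Deflection at E on the released cantilever, summing each load's contribution:
  triangular load, peak 8 at the fixed end: w₀L⁴/(30EI) = 29.75/EI
  point load 74.5 at a = 1.62: Pa²(3L − a)/(6EI) = 264.9/EI
  clockwise couple 32 at a = 0.98: M₀a(2L − a)/(2EI) = 86.55/EI
  δ_0 = 381.2/EI
Tip deflection under a unit load at E: L³/(3EI) = 11.44/EI.
With EI = 27000 kN·m²: δ_0 = 0.01412 m and δ_{EE} = 0.000424 m/kN.
Compatibility — the spring shortens by R_E/k under the reaction it provides: δ_0 − R_E·δ_{EE} = R_E/k. With 1/k = 0.000263 m/kN, R_E = δ_0 / (δ_{EE} + 1/k) = 0.01412 / (0.000424 + 0.000263) = 20.55 kN.
Vertical equilibrium: R_D = ΣP − R_E = 87.5 − 20.55 = 66.95 kN.

R_D = 66.95 kN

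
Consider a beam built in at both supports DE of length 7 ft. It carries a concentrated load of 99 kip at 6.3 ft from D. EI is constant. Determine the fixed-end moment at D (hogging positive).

M_D = 6.237 kip·ft

Release both end moments; the primary structure is a simply-supported span DE with redundants M_D and M_E.
End rotations of the released simple span under the applied load (×1/EI):
  at D: point load 99 at a = 6.3: Pab(L + b)/(6LEI) = 80.04/EI
  at E: point load 99 at a = 6.3: Pab(L + a)/(6LEI) = 138.3/EI
  θ_D0 = 80.04/EI,  θ_E0 = 138.3/EI
Flexibility coefficients: a unit moment at one end gives L/(3EI) there and L/(6EI) at the far end, so f₁₁ = f₂₂ = 2.333/EI and f₁₂ = f₂₁ = 1.167/EI.
Compatibility — zero rotation at each built-in end:
  2.333 M_D + 1.167 M_E = 80.04
  1.167 M_D + 2.333 M_E = 138.3
Solving the pair gives M_D = 6.237 kip·ft and M_E = 56.13 kip·ft (hogging).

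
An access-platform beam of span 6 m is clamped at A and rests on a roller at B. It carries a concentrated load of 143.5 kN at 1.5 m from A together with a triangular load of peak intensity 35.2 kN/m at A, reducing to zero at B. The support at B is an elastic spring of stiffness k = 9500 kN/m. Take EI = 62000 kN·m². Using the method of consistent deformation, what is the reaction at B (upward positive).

R_B = 30.67 kN

Choose R_B as the redundant. The primary structure is the cantilever fixed at A.
Deflection at B on the released cantilever, summing each load's contribution:
  point load 143.5 at a = 1.5: Pa²(3L − a)/(6EI) = 887.9/EI
  triangular load, peak 35.2 at the fixed end: w₀L⁴/(30EI) = 1521/EI
  δ_0 = 2409/EI
Tip deflection under a unit load at B: L³/(3EI) = 72/EI.
With EI = 62000 kN·m²: δ_0 = 0.038848 m and δ_{BB} = 0.001161 m/kN.
Compatibility — the spring shortens by R_B/k under the reaction it provides: δ_0 − R_B·δ_{BB} = R_B/k. With 1/k = 0.000105 m/kN, R_B = δ_0 / (δ_{BB} + 1/k) = 0.038848 / (0.001161 + 0.000105) = 30.67 kN.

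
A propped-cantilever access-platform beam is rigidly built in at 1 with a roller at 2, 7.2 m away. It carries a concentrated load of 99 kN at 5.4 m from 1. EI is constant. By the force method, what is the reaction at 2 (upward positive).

Choose R_2 as the redundant. The primary structure is the cantilever fixed at 1.
Free-end deflection of the primary structure under the applied loading (downward +):
  point load 99 at a = 5.4: Pa²(3L − a)/(6EI) = 7794/EI
Flexibility coefficient — unit upward force at 2: δ_{22} = L³/(3EI) = 124.4/EI.
The prop prevents deflection at 2: R_2 = δ_0/δ_{22} = 7794/124.4 = 62.65 kN.

R_2 = 62.65 kN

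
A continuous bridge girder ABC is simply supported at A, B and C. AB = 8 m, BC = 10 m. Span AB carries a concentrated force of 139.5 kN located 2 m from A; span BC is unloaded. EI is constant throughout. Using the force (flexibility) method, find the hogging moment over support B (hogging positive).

M_B = 58.12 kN·m

Take M_B as the redundant. Released structure: two simple spans AB and BC with a hinge at B.
Rotations at B on the released spans (each span's end-slope, ×1/EI):
  span AB: point load 139.5 at a = 2: Pab(L + a)/(6LEI) = 348.8/EI
  relative rotation θ_0 = (348.8 + 0)/EI = 348.8/EI
A unit hogging moment at B produces rotation L₁/(3EI) + L₂/(3EI) = 6/EI.
Slope continuity at B: θ_0 = M_B·6/EI, so M_B = 348.8/6 = 58.12 kN·m (hogging).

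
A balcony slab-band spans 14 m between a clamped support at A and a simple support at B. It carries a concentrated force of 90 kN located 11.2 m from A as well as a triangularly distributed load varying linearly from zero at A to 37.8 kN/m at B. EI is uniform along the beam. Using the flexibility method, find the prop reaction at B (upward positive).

Release the roller at B. Primary structure: cantilever fixed at A.
Free-end deflection of the primary structure under the applied loading (downward +):
  point load 90 at a = 11.2: Pa²(3L − a)/(6EI) = 57953/EI
  triangular load, peak 37.8 at the free end: 11w₀L⁴/(120EI) = 133111/EI
  δ_0 = 191065/EI
Tip deflection under a unit load at B: L³/(3EI) = 914.7/EI.
The prop prevents deflection at B: R_B = δ_0/δ_{BB} = 191065/914.7 = 208.9 kN.

R_B = 208.9 kN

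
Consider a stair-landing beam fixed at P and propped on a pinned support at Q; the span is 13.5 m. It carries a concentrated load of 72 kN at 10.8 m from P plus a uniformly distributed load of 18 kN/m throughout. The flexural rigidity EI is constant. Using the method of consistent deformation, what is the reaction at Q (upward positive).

Take the reaction at Q as the redundant and release it; the primary structure is a cantilever fixed at P.
Free-end deflection of the primary structure under the applied loading (downward +):
  point load 72 at a = 10.8: Pa²(3L − a)/(6EI) = 41570/EI
  UDL 18: wL⁴/(8EI) = 74734/EI
  δ_0 = 116304/EI
Tip deflection under a unit load at Q: L³/(3EI) = 820.1/EI.
The prop prevents deflection at Q: R_Q = δ_0/δ_{QQ} = 116304/820.1 = 141.8 kN.

R_Q = 141.8 kN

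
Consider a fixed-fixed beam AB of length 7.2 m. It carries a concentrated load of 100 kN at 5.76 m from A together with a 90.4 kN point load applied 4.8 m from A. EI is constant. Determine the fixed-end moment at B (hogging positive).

M_B = 188.6 kN·m

Take the two fixed-end moments M_A, M_B as redundants; the released structure is the simple span AB.
End rotations of the released simple span under the applied load (×1/EI):
  at A: point load 100 at a = 5.76: Pab(L + b)/(6LEI) = 165.9/EI
  at B: point load 100 at a = 5.76: Pab(L + a)/(6LEI) = 248.8/EI
  at A: point load 90.4 at a = 4.8: Pab(L + b)/(6LEI) = 231.4/EI
  at B: point load 90.4 at a = 4.8: Pab(L + a)/(6LEI) = 289.3/EI
  θ_A0 = 397.3/EI,  θ_B0 = 538.1/EI
Flexibility coefficients: a unit moment at one end gives L/(3EI) there and L/(6EI) at the far end, so f₁₁ = f₂₂ = 2.4/EI and f₁₂ = f₂₁ = 1.2/EI.
Compatibility — zero rotation at each built-in end:
  2.4 M_A + 1.2 M_B = 397.3
  1.2 M_A + 2.4 M_B = 538.1
Solving the pair gives M_A = 71.25 kN·m and M_B = 188.6 kN·m (hogging).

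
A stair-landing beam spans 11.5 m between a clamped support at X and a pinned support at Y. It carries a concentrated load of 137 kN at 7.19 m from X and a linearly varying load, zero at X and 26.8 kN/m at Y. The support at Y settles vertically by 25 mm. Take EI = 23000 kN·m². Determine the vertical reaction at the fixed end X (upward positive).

Remove the prop at Y; the released (primary) structure is a cantilever built in at X.
Deflection at Y on the released cantilever, summing each load's contribution:
  point load 137 at a = 7.19: Pa²(3L − a)/(6EI) = 32237/EI
  triangular load, peak 26.8 at the free end: 11w₀L⁴/(120EI) = 42967/EI
  δ_0 = 75204/EI
Flexibility coefficient — unit upward force at Y: δ_{YY} = L³/(3EI) = 507/EI.
With EI = 23000 kN·m²: δ_0 = 3.2697 m and δ_{YY} = 0.022042 m/kN.
Compatibility — the beam at Y must follow the support down by 0.025 m: δ_0 − R_Y·δ_{YY} = 0.025, so R_Y = (3.2697 − 0.025)/0.022042 = 147.2 kN.
Vertical equilibrium: R_X = ΣP − R_Y = 291.1 − 147.2 = 143.9 kN.

R_X = 143.9 kN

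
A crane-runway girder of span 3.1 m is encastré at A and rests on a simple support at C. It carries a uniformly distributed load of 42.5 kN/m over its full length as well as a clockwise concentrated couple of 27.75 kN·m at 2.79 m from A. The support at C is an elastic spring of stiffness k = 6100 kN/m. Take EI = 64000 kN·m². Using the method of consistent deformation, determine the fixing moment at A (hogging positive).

Choose R_C as the redundant. The primary structure is the cantilever fixed at A.
Free-end deflection of the primary structure under the applied loading (downward +):
  UDL 42.5: wL⁴/(8EI) = 490.6/EI
  clockwise couple 27.75 at a = 2.79: M₀a(2L − a)/(2EI) = 132/EI
  δ_0 = 622.6/EI
Tip deflection under a unit load at C: L³/(3EI) = 9.93/EI.
With EI = 64000 kN·m²: δ_0 = 0.009729 m and δ_{CC} = 0.000155 m/kN.
Compatibility — the spring shortens by R_C/k under the reaction it provides: δ_0 − R_C·δ_{CC} = R_C/k. With 1/k = 0.000164 m/kN, R_C = δ_0 / (δ_{CC} + 1/k) = 0.009729 / (0.000155 + 0.000164) = 30.49 kN.
Moment equilibrium about A: M_A = Σ(load moments about A) − R_C·L = 232 − 30.49×3.1 = 137.5 kN·m.

M_A = 137.5 kN·m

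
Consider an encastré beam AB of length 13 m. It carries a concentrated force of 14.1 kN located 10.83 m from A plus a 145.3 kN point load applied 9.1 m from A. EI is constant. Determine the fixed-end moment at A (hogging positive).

M_A = 123.3 kN·m

Release both end moments; the primary structure is a simply-supported span AB with redundants M_A and M_B.
Simple-span end rotations at A and B under the given loads:
  at A: point load 14.1 at a = 10.83: Pab(L + b)/(6LEI) = 64.45/EI
  at B: point load 14.1 at a = 10.83: Pab(L + a)/(6LEI) = 101.2/EI
  at A: point load 145.3 at a = 9.1: Pab(L + b)/(6LEI) = 1117/EI
  at B: point load 145.3 at a = 9.1: Pab(L + a)/(6LEI) = 1461/EI
  θ_A0 = 1182/EI,  θ_B0 = 1562/EI
Flexibility coefficients: a unit moment at one end gives L/(3EI) there and L/(6EI) at the far end, so f₁₁ = f₂₂ = 4.333/EI and f₁₂ = f₂₁ = 2.167/EI.
Compatibility — zero rotation at each built-in end:
  4.333 M_A + 2.167 M_B = 1182
  2.167 M_A + 4.333 M_B = 1562
Solving the pair gives M_A = 123.3 kN·m and M_B = 298.9 kN·m (hogging).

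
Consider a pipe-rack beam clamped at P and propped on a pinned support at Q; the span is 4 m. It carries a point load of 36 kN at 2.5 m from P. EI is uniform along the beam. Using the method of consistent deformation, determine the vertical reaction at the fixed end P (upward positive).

Remove the prop at Q; the released (primary) structure is a cantilever built in at P.
Free-end deflection of the primary structure under the applied loading (downward +):
  point load 36 at a = 2.5: Pa²(3L − a)/(6EI) = 356.2/EI
Flexibility coefficient — unit upward force at Q: δ_{QQ} = L³/(3EI) = 21.33/EI.
Compatibility at Q: δ_0 − R_Q·δ_{QQ} = 0, so R_Q = 356.2/21.33 = 16.7 kN.
Vertical equilibrium: R_P = ΣP − R_Q = 36 − 16.7 = 19.3 kN.

R_P = 19.3 kN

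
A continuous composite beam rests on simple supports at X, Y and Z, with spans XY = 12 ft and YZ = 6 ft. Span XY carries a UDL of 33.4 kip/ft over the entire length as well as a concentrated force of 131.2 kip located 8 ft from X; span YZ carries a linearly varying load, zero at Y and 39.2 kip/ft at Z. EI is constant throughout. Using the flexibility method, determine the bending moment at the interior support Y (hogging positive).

M_Y = 622.6 kip·ft

Insert a hinge at Y; M_Y is the redundant, and each span becomes simply supported.
Rotations at Y on the released spans (each span's end-slope, ×1/EI):
  span XY: UDL 33.4: wL³/(24EI) = 2405/EI
  span XY: point load 131.2 at a = 8: Pab(L + a)/(6LEI) = 1166/EI
  span YZ: triangular load, peak 39.2: 7w₀L³/(360EI) = 164.6/EI
  relative rotation θ_0 = (3571 + 164.6)/EI = 3736/EI
A unit hogging moment at Y produces rotation L₁/(3EI) + L₂/(3EI) = 6/EI.
Compatibility: M_Y·(L₁+L₂)/(3EI) = θ_0, giving M_Y = 622.6 kip·ft (hogging).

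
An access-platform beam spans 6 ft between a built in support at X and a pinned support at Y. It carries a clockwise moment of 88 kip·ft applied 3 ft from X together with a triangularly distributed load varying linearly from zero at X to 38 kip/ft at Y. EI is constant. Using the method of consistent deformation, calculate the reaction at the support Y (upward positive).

R_Y = 79.2 kip

Remove the prop at Y; the released (primary) structure is a cantilever built in at X.
Primary-structure tip deflection at Y by superposition:
  clockwise couple 88 at a = 3: M₀a(2L − a)/(2EI) = 1188/EI
  triangular load, peak 38 at the free end: 11w₀L⁴/(120EI) = 4514/EI
  δ_0 = 5702/EI
Flexibility coefficient — unit upward force at Y: δ_{YY} = L³/(3EI) = 72/EI.
The prop prevents deflection at Y: R_Y = δ_0/δ_{YY} = 5702/72 = 79.2 kip.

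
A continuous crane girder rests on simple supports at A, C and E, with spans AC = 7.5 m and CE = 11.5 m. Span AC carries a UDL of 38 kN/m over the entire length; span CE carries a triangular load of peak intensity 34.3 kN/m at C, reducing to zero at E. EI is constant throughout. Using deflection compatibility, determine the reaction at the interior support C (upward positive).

R_C = 337.5 kN

Insert a hinge at C; M_C is the redundant, and each span becomes simply supported.
Rotations at C on the released spans (each span's end-slope, ×1/EI):
  span AC: UDL 38: wL³/(24EI) = 668/EI
  span CE: triangular load, peak 34.3: w₀L³/(45EI) = 1159/EI
  relative rotation θ_0 = (668 + 1159)/EI = 1827/EI
A unit hogging moment at C produces rotation L₁/(3EI) + L₂/(3EI) = 6.333/EI.
Slope continuity at C: θ_0 = M_C·6.333/EI, so M_C = 1827/6.333 = 288.5 kN·m (hogging).
Span AC, ΣM about A with M_C applied at C: R_C^{AC}·7.5 = 1069 + 288.5, so R_C^{AC} = 181 kN and R_A = 285 − 181 = 104 kN.
Span CE, ΣM about E: R_C^{CE}·11.5 = 1512 + 288.5, so R_C^{CE} = 156.6 kN and R_E = 197.2 − 156.6 = 40.65 kN.
R_C = 181 + 156.6 = 337.5 kN.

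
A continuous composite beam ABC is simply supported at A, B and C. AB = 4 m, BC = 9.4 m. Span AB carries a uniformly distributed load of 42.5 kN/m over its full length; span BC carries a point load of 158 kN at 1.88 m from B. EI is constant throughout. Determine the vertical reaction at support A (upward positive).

R_A = 41.15 kN

Insert a hinge at B; M_B is the redundant, and each span becomes simply supported.
Rotations at B on the released spans (each span's end-slope, ×1/EI):
  span AB: UDL 42.5: wL³/(24EI) = 113.3/EI
  span BC: point load 158 at a = 1.88: Pab(L + b)/(6LEI) = 670.1/EI
  relative rotation θ_0 = (113.3 + 670.1)/EI = 783.5/EI
A unit hogging moment at B produces rotation L₁/(3EI) + L₂/(3EI) = 4.467/EI.
Compatibility: M_B·(L₁+L₂)/(3EI) = θ_0, giving M_B = 175.4 kN·m (hogging).
Span AB, ΣM about A with M_B applied at B: R_B^{AB}·4 = 340 + 175.4, so R_B^{AB} = 128.9 kN and R_A = 170 − 128.9 = 41.15 kN.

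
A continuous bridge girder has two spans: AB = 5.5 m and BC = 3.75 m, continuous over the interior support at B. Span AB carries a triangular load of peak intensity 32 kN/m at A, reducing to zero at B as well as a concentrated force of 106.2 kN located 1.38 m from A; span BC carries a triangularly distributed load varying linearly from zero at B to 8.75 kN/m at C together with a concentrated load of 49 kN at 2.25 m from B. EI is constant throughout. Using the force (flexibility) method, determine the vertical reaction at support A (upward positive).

R_A = 121.9 kN

Take M_B as the redundant. Released structure: two simple spans AB and BC with a hinge at B.
End slopes at the hinge B, treating each span as simply supported:
  span AB: triangular load, peak 32: 7w₀L³/(360EI) = 103.5/EI
  span AB: point load 106.2 at a = 1.38: Pab(L + a)/(6LEI) = 125.9/EI
  span BC: triangular load, peak 8.75: 7w₀L³/(360EI) = 8.972/EI
  span BC: point load 49 at a = 2.25: Pab(L + b)/(6LEI) = 38.59/EI
  relative rotation θ_0 = (229.4 + 47.56)/EI = 277/EI
A unit hogging moment at B produces rotation L₁/(3EI) + L₂/(3EI) = 3.083/EI.
Compatibility: M_B·(L₁+L₂)/(3EI) = θ_0, giving M_B = 89.83 kN·m (hogging).
Span AB, ΣM about A with M_B applied at B: R_B^{AB}·5.5 = 307.9 + 89.83, so R_B^{AB} = 72.31 kN and R_A = 194.2 − 72.31 = 121.9 kN.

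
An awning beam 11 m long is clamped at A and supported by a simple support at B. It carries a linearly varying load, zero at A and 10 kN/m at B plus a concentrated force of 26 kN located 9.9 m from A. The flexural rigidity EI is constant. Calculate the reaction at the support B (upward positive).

R_B = 52.36 kN

Release the roller at B. Primary structure: cantilever fixed at A.
Primary-structure tip deflection at B by superposition:
  triangular load, peak 10 at the free end: 11w₀L⁴/(120EI) = 13421/EI
  point load 26 at a = 9.9: Pa²(3L − a)/(6EI) = 9811/EI
  δ_0 = 23232/EI
Tip deflection under a unit load at B: L³/(3EI) = 443.7/EI.
Compatibility at B: δ_0 − R_B·δ_{BB} = 0, so R_B = 23232/443.7 = 52.36 kN.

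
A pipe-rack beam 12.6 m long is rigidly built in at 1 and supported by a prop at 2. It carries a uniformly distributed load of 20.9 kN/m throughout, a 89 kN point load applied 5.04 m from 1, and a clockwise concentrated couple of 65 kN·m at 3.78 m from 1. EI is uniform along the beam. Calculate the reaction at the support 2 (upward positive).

R_2 = 121.2 kN

Release the roller at 2. Primary structure: cantilever fixed at 1.
Primary-structure tip deflection at 2 by superposition:
  UDL 20.9: wL⁴/(8EI) = 65847/EI
  point load 89 at a = 5.04: Pa²(3L − a)/(6EI) = 12344/EI
  clockwise couple 65 at a = 3.78: M₀a(2L − a)/(2EI) = 2631/EI
  δ_0 = 80822/EI
Flexibility coefficient — unit upward force at 2: δ_{22} = L³/(3EI) = 666.8/EI.
The prop prevents deflection at 2: R_2 = δ_0/δ_{22} = 80822/666.8 = 121.2 kN.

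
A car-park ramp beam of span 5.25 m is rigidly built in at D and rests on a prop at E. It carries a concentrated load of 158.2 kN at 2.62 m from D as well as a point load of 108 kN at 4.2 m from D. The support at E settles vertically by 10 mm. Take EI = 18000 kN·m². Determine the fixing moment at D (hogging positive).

M_D = 229.9 kN·m

Release the roller at E. Primary structure: cantilever fixed at D.
Downward deflection at the released point E due to the loads:
  point load 158.2 at a = 2.62: Pa²(3L − a)/(6EI) = 2376/EI
  point load 108 at a = 4.2: Pa²(3L − a)/(6EI) = 3667/EI
  δ_0 = 6044/EI
Flexibility coefficient — unit upward force at E: δ_{EE} = L³/(3EI) = 48.23/EI.
With EI = 18000 kN·m²: δ_0 = 0.33577 m and δ_{EE} = 0.00268 m/kN.
Compatibility — the beam at E must follow the support down by 0.01 m: δ_0 − R_E·δ_{EE} = 0.01, so R_E = (0.33577 − 0.01)/0.00268 = 121.6 kN.
Moment equilibrium about D: M_D = Σ(load moments about D) − R_E·L = 868.1 − 121.6×5.25 = 229.9 kN·m.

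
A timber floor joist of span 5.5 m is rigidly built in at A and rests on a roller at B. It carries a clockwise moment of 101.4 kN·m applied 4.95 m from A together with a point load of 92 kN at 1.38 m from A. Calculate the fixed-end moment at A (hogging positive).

M_A = 33.99 kN·m

Remove the prop at B; the released (primary) structure is a cantilever built in at A.
Deflection at B on the released cantilever, summing each load's contribution:
  clockwise couple 101.4 at a = 4.95: M₀a(2L − a)/(2EI) = 1518/EI
  point load 92 at a = 1.38: Pa²(3L − a)/(6EI) = 441.5/EI
  δ_0 = 1960/EI
Tip deflection under a unit load at B: L³/(3EI) = 55.46/EI.
Compatibility at B: δ_0 − R_B·δ_{BB} = 0, so R_B = 1960/55.46 = 35.34 kN.
Moment equilibrium about A: M_A = Σ(load moments about A) − R_B·L = 228.4 − 35.34×5.5 = 33.99 kN·m.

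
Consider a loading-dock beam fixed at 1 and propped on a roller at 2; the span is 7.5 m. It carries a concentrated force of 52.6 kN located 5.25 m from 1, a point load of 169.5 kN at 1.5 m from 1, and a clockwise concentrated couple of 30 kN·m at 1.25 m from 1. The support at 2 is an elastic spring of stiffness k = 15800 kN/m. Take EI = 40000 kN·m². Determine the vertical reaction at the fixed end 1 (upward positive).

Remove the prop at 2; the released (primary) structure is a cantilever built in at 1.
Primary-structure tip deflection at 2 by superposition:
  point load 52.6 at a = 5.25: Pa²(3L − a)/(6EI) = 4168/EI
  point load 169.5 at a = 1.5: Pa²(3L − a)/(6EI) = 1335/EI
  clockwise couple 30 at a = 1.25: M₀a(2L − a)/(2EI) = 257.8/EI
  δ_0 = 5761/EI
Flexibility coefficient — unit upward force at 2: δ_{22} = L³/(3EI) = 140.6/EI.
With EI = 40000 kN·m²: δ_0 = 0.14402 m and δ_{22} = 0.003516 m/kN.
Compatibility — the spring shortens by R_2/k under the reaction it provides: δ_0 − R_2·δ_{22} = R_2/k. With 1/k = 0.000063 m/kN, R_2 = δ_0 / (δ_{22} + 1/k) = 0.14402 / (0.003516 + 0.000063) = 40.24 kN.
Vertical equilibrium: R_1 = ΣP − R_2 = 222.1 − 40.24 = 181.9 kN.

R_1 = 181.9 kN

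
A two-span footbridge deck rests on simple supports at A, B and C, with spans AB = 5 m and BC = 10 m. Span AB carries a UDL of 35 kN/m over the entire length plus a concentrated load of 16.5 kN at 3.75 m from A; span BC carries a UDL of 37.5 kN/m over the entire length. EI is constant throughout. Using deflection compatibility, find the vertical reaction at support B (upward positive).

Release continuity at B by inserting a hinge; the redundant is the internal moment M_B. The primary structure is two simply-supported spans AB and BC.
Discontinuity in slope at B on the released structure — sum the simple-span end rotations:
  span AB: UDL 35: wL³/(24EI) = 182.3/EI
  span AB: point load 16.5 at a = 3.75: Pab(L + a)/(6LEI) = 22.56/EI
  span BC: UDL 37.5: wL³/(24EI) = 1562/EI
  relative rotation θ_0 = (204.9 + 1562)/EI = 1767/EI
A unit hogging moment at B produces rotation L₁/(3EI) + L₂/(3EI) = 5/EI.
Slope continuity at B: θ_0 = M_B·5/EI, so M_B = 1767/5 = 353.5 kN·m (hogging).
Span AB, ΣM about A with M_B applied at B: R_B^{AB}·5 = 499.4 + 353.5, so R_B^{AB} = 170.6 kN and R_A = 191.5 − 170.6 = 20.93 kN.
Span BC, ΣM about C: R_B^{BC}·10 = 1875 + 353.5, so R_B^{BC} = 222.8 kN and R_C = 375 − 222.8 = 152.2 kN.
R_B = 170.6 + 222.8 = 393.4 kN.

R_B = 393.4 kN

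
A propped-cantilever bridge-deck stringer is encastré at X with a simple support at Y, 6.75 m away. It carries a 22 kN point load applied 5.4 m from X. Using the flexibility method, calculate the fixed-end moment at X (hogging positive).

M_X = 14.26 kN·m

Release the roller at Y. Primary structure: cantilever fixed at X.
Deflection at Y on the released cantilever, summing each load's contribution:
  point load 22 at a = 5.4: Pa²(3L − a)/(6EI) = 1588/EI
Flexibility coefficient — unit upward force at Y: δ_{YY} = L³/(3EI) = 102.5/EI.
The prop prevents deflection at Y: R_Y = δ_0/δ_{YY} = 1588/102.5 = 15.49 kN.
Moment equilibrium about X: M_X = Σ(load moments about X) − R_Y·L = 118.8 − 15.49×6.75 = 14.26 kN·m.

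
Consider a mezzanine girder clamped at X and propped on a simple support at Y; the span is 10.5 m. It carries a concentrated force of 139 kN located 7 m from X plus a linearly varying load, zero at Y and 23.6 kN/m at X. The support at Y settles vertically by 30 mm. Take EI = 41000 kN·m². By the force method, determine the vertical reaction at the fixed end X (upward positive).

Choose R_Y as the redundant. The primary structure is the cantilever fixed at X.
Primary-structure tip deflection at Y by superposition:
  point load 139 at a = 7: Pa²(3L − a)/(6EI) = 27812/EI
  triangular load, peak 23.6 at the fixed end: w₀L⁴/(30EI) = 9562/EI
  δ_0 = 37374/EI
Tip deflection under a unit load at Y: L³/(3EI) = 385.9/EI.
With EI = 41000 kN·m²: δ_0 = 0.91155 m and δ_{YY} = 0.009412 m/kN.
Compatibility — the beam at Y must follow the support down by 0.03 m: δ_0 − R_Y·δ_{YY} = 0.03, so R_Y = (0.91155 − 0.03)/0.009412 = 93.67 kN.
Vertical equilibrium: R_X = ΣP − R_Y = 262.9 − 93.67 = 169.2 kN.

R_X = 169.2 kN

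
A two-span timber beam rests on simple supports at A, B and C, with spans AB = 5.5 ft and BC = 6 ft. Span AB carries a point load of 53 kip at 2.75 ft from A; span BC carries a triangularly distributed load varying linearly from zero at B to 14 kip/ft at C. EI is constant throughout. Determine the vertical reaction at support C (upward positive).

R_C = 21.09 kip

Release continuity at B by inserting a hinge; the redundant is the internal moment M_B. The primary structure is two simply-supported spans AB and BC.
End slopes at the hinge B, treating each span as simply supported:
  span AB: point load 53 at a = 2.75: Pab(L + a)/(6LEI) = 100.2/EI
  span BC: triangular load, peak 14: 7w₀L³/(360EI) = 58.8/EI
  relative rotation θ_0 = (100.2 + 58.8)/EI = 159/EI
A unit hogging moment at B produces rotation L₁/(3EI) + L₂/(3EI) = 3.833/EI.
Compatibility: M_B·(L₁+L₂)/(3EI) = θ_0, giving M_B = 41.48 kip·ft (hogging).
Span BC, ΣM about C: R_B^{BC}·6 = 84 + 41.48, so R_B^{BC} = 20.91 kip and R_C = 42 − 20.91 = 21.09 kip.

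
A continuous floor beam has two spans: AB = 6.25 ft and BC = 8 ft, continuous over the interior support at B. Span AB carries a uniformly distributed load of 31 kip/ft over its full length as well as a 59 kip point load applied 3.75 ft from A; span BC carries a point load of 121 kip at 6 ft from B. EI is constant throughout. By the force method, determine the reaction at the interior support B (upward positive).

R_B = 208.4 kip

Release continuity at B by inserting a hinge; the redundant is the internal moment M_B. The primary structure is two simply-supported spans AB and BC.
End slopes at the hinge B, treating each span as simply supported:
  span AB: UDL 31: wL³/(24EI) = 315.3/EI
  span AB: point load 59 at a = 3.75: Pab(L + a)/(6LEI) = 147.5/EI
  span BC: point load 121 at a = 6: Pab(L + b)/(6LEI) = 302.5/EI
  relative rotation θ_0 = (462.8 + 302.5)/EI = 765.3/EI
A unit hogging moment at B produces rotation L₁/(3EI) + L₂/(3EI) = 4.75/EI.
Slope continuity at B: θ_0 = M_B·4.75/EI, so M_B = 765.3/4.75 = 161.1 kip·ft (hogging).
Span AB, ΣM about A with M_B applied at B: R_B^{AB}·6.25 = 826.7 + 161.1, so R_B^{AB} = 158.1 kip and R_A = 252.8 − 158.1 = 94.69 kip.
Span BC, ΣM about C: R_B^{BC}·8 = 242 + 161.1, so R_B^{BC} = 50.39 kip and R_C = 121 − 50.39 = 70.61 kip.
R_B = 158.1 + 50.39 = 208.4 kip.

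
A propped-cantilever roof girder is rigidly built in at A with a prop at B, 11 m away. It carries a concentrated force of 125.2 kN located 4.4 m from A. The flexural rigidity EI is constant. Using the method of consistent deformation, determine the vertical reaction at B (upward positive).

Release the roller at B. Primary structure: cantilever fixed at A.
Primary-structure tip deflection at B by superposition:
  point load 125.2 at a = 4.4: Pa²(3L − a)/(6EI) = 11554/EI
Tip deflection under a unit load at B: L³/(3EI) = 443.7/EI.
The prop prevents deflection at B: R_B = δ_0/δ_{BB} = 11554/443.7 = 26.04 kN.

R_B = 26.04 kN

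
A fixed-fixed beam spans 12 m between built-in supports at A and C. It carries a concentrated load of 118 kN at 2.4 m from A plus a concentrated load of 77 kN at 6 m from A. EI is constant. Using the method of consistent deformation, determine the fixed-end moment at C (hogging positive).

M_C = 160.8 kN·m

Release both end moments; the primary structure is a simply-supported span AC with redundants M_A and M_C.
Simple-span end rotations at A and C under the given loads:
  at A: point load 118 at a = 2.4: Pab(L + b)/(6LEI) = 815.6/EI
  at C: point load 118 at a = 2.4: Pab(L + a)/(6LEI) = 543.7/EI
  at A: point load 77 at a = 6: Pab(L + b)/(6LEI) = 693/EI
  at C: point load 77 at a = 6: Pab(L + a)/(6LEI) = 693/EI
  θ_A0 = 1509/EI,  θ_C0 = 1237/EI
Flexibility coefficients: a unit moment at one end gives L/(3EI) there and L/(6EI) at the far end, so f₁₁ = f₂₂ = 4/EI and f₁₂ = f₂₁ = 2/EI.
Compatibility — zero rotation at each built-in end:
  4 M_A + 2 M_C = 1509
  2 M_A + 4 M_C = 1237
Solving the pair gives M_A = 296.7 kN·m and M_C = 160.8 kN·m (hogging).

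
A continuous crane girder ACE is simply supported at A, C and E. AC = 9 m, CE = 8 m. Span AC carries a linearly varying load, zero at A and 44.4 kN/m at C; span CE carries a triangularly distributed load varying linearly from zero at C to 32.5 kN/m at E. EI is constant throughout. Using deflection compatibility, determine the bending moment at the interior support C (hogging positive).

M_C = 184 kN·m

Insert a hinge at C; M_C is the redundant, and each span becomes simply supported.
End slopes at the hinge C, treating each span as simply supported:
  span AC: triangular load, peak 44.4: w₀L³/(45EI) = 719.3/EI
  span CE: triangular load, peak 32.5: 7w₀L³/(360EI) = 323.6/EI
  relative rotation θ_0 = (719.3 + 323.6)/EI = 1043/EI
A unit hogging moment at C produces rotation L₁/(3EI) + L₂/(3EI) = 5.667/EI.
Compatibility: M_C·(L₁+L₂)/(3EI) = θ_0, giving M_C = 184 kN·m (hogging).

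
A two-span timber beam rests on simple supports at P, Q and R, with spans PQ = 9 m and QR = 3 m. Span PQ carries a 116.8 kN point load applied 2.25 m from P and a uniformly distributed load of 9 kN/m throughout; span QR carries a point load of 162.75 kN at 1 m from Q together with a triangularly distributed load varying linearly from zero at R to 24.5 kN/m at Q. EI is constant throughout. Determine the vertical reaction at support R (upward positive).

Take M_Q as the redundant. Released structure: two simple spans PQ and QR with a hinge at Q.
End slopes at the hinge Q, treating each span as simply supported:
  span PQ: point load 116.8 at a = 2.25: Pab(L + a)/(6LEI) = 369.6/EI
  span PQ: UDL 9: wL³/(24EI) = 273.4/EI
  span QR: point load 162.75 at a = 1: Pab(L + b)/(6LEI) = 90.42/EI
  span QR: triangular load, peak 24.5: w₀L³/(45EI) = 14.7/EI
  relative rotation θ_0 = (642.9 + 105.1)/EI = 748.1/EI
A unit hogging moment at Q produces rotation L₁/(3EI) + L₂/(3EI) = 4/EI.
Compatibility: M_Q·(L₁+L₂)/(3EI) = θ_0, giving M_Q = 187 kN·m (hogging).
Span QR, ΣM about R: R_Q^{QR}·3 = 399 + 187, so R_Q^{QR} = 195.3 kN and R_R = 199.5 − 195.3 = 4.162 kN.

R_R = 4.162 kN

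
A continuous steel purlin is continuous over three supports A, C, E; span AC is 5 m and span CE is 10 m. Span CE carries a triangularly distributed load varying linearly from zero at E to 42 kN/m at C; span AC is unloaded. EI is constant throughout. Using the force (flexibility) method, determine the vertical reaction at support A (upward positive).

Take M_C as the redundant. Released structure: two simple spans AC and CE with a hinge at C.
Rotations at C on the released spans (each span's end-slope, ×1/EI):
  span CE: triangular load, peak 42: w₀L³/(45EI) = 933.3/EI
  relative rotation θ_0 = (0 + 933.3)/EI = 933.3/EI
A unit hogging moment at C produces rotation L₁/(3EI) + L₂/(3EI) = 5/EI.
Slope continuity at C: θ_0 = M_C·5/EI, so M_C = 933.3/5 = 186.7 kN·m (hogging).
Span AC, ΣM about A with M_C applied at C: R_C^{AC}·5 = 0 + 186.7, so R_C^{AC} = 37.33 kN and R_A = 0 − 37.33 = -37.33 kN.

R_A = -37.33 kN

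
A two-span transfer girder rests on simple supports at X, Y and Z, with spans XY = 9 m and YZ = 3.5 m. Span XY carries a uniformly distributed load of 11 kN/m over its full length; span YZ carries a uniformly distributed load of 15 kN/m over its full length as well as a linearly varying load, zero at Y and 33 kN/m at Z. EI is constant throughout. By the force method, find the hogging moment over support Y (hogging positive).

Release continuity at Y by inserting a hinge; the redundant is the internal moment M_Y. The primary structure is two simply-supported spans XY and YZ.
End slopes at the hinge Y, treating each span as simply supported:
  span XY: UDL 11: wL³/(24EI) = 334.1/EI
  span YZ: UDL 15: wL³/(24EI) = 26.8/EI
  span YZ: triangular load, peak 33: 7w₀L³/(360EI) = 27.51/EI
  relative rotation θ_0 = (334.1 + 54.31)/EI = 388.4/EI
A unit hogging moment at Y produces rotation L₁/(3EI) + L₂/(3EI) = 4.167/EI.
Compatibility: M_Y·(L₁+L₂)/(3EI) = θ_0, giving M_Y = 93.22 kN·m (hogging).

M_Y = 93.22 kN·m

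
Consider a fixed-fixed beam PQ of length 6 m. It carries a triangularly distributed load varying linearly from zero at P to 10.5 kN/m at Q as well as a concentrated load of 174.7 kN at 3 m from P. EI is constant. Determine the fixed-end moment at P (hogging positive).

Release both end moments; the primary structure is a simply-supported span PQ with redundants M_P and M_Q.
On the primary (simply-supported) span, the end slopes from the loading are:
  at P: triangular load, peak 10.5: 7w₀L³/(360EI) = 44.1/EI
  at Q: triangular load, peak 10.5: w₀L³/(45EI) = 50.4/EI
  at P: point load 174.7 at a = 3: Pab(L + b)/(6LEI) = 393.1/EI
  at Q: point load 174.7 at a = 3: Pab(L + a)/(6LEI) = 393.1/EI
  θ_P0 = 437.2/EI,  θ_Q0 = 443.5/EI
Flexibility coefficients: a unit moment at one end gives L/(3EI) there and L/(6EI) at the far end, so f₁₁ = f₂₂ = 2/EI and f₁₂ = f₂₁ = 1/EI.
Compatibility — zero rotation at each built-in end:
  2 M_P + 1 M_Q = 437.2
  1 M_P + 2 M_Q = 443.5
Solving the pair gives M_P = 143.6 kN·m and M_Q = 149.9 kN·m (hogging).

M_P = 143.6 kN·m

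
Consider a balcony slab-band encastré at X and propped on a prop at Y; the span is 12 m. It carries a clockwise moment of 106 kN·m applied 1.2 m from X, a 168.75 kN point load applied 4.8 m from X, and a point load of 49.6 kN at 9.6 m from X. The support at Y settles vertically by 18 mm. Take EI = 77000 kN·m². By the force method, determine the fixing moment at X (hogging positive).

M_X = 550.6 kN·m

Take the reaction at Y as the redundant and release it; the primary structure is a cantilever fixed at X.
Deflection at Y on the released cantilever, summing each load's contribution:
  clockwise couple 106 at a = 1.2: M₀a(2L − a)/(2EI) = 1450/EI
  point load 168.75 at a = 4.8: Pa²(3L − a)/(6EI) = 20218/EI
  point load 49.6 at a = 9.6: Pa²(3L − a)/(6EI) = 20113/EI
  δ_0 = 41781/EI
Tip deflection under a unit load at Y: L³/(3EI) = 576/EI.
With EI = 77000 kN·m²: δ_0 = 0.54261 m and δ_{YY} = 0.007481 m/kN.
Compatibility — the beam at Y must follow the support down by 0.018 m: δ_0 − R_Y·δ_{YY} = 0.018, so R_Y = (0.54261 − 0.018)/0.007481 = 70.13 kN.
Moment equilibrium about X: M_X = Σ(load moments about X) − R_Y·L = 1392 − 70.13×12 = 550.6 kN·m.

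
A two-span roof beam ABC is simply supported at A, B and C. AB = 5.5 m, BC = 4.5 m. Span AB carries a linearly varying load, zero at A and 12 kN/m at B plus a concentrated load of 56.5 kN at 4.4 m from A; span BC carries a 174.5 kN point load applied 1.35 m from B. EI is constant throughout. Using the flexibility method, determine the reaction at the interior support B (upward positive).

R_B = 230.2 kN

Release continuity at B by inserting a hinge; the redundant is the internal moment M_B. The primary structure is two simply-supported spans AB and BC.
Rotations at B on the released spans (each span's end-slope, ×1/EI):
  span AB: triangular load, peak 12: w₀L³/(45EI) = 44.37/EI
  span AB: point load 56.5 at a = 4.4: Pab(L + a)/(6LEI) = 82.04/EI
  span BC: point load 174.5 at a = 1.35: Pab(L + b)/(6LEI) = 210.3/EI
  relative rotation θ_0 = (126.4 + 210.3)/EI = 336.7/EI
A unit hogging moment at B produces rotation L₁/(3EI) + L₂/(3EI) = 3.333/EI.
Compatibility: M_B·(L₁+L₂)/(3EI) = θ_0, giving M_B = 101 kN·m (hogging).
Span AB, ΣM about A with M_B applied at B: R_B^{AB}·5.5 = 369.6 + 101, so R_B^{AB} = 85.56 kN and R_A = 89.5 − 85.56 = 3.937 kN.
Span BC, ΣM about C: R_B^{BC}·4.5 = 549.7 + 101, so R_B^{BC} = 144.6 kN and R_C = 174.5 − 144.6 = 29.91 kN.
R_B = 85.56 + 144.6 = 230.2 kN.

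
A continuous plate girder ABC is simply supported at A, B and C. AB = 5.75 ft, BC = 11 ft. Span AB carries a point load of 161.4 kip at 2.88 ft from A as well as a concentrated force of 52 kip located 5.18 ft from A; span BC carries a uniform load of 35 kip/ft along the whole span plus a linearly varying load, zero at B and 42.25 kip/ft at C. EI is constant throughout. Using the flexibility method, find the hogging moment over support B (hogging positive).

M_B = 612 kip·ft

Take M_B as the redundant. Released structure: two simple spans AB and BC with a hinge at B.
Discontinuity in slope at B on the released structure — sum the simple-span end rotations:
  span AB: point load 161.4 at a = 2.88: Pab(L + a)/(6LEI) = 333.7/EI
  span AB: point load 52 at a = 5.18: Pab(L + a)/(6LEI) = 48.64/EI
  span BC: UDL 35: wL³/(24EI) = 1941/EI
  span BC: triangular load, peak 42.25: 7w₀L³/(360EI) = 1093/EI
  relative rotation θ_0 = (382.4 + 3034)/EI = 3417/EI
A unit hogging moment at B produces rotation L₁/(3EI) + L₂/(3EI) = 5.583/EI.
Compatibility: M_B·(L₁+L₂)/(3EI) = θ_0, giving M_B = 612 kip·ft (hogging).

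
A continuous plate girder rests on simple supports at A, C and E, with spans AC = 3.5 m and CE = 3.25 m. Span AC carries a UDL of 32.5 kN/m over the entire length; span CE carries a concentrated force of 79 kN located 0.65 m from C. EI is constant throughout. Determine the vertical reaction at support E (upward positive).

R_E = 2.383 kN

Insert a hinge at C; M_C is the redundant, and each span becomes simply supported.
Discontinuity in slope at C on the released structure — sum the simple-span end rotations:
  span AC: UDL 32.5: wL³/(24EI) = 58.06/EI
  span CE: point load 79 at a = 0.65: Pab(L + b)/(6LEI) = 40.05/EI
  relative rotation θ_0 = (58.06 + 40.05)/EI = 98.11/EI
A unit hogging moment at C produces rotation L₁/(3EI) + L₂/(3EI) = 2.25/EI.
Slope continuity at C: θ_0 = M_C·2.25/EI, so M_C = 98.11/2.25 = 43.61 kN·m (hogging).
Span CE, ΣM about E: R_C^{CE}·3.25 = 205.4 + 43.61, so R_C^{CE} = 76.62 kN and R_E = 79 − 76.62 = 2.383 kN.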